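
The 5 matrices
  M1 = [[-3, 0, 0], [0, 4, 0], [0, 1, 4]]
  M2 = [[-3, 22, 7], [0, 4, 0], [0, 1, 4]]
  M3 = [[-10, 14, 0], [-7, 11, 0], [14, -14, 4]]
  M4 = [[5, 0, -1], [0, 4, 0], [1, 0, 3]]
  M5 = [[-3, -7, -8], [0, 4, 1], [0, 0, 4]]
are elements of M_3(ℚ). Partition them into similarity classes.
3 classes: {M1, M2, M5}, {M3}, {M4}

Characteristic polynomials: χ_{M1} = (x - 4)^2(x + 3), χ_{M2} = (x - 4)^2(x + 3), χ_{M3} = (x - 4)^2(x + 3), χ_{M4} = (x - 4)^3, χ_{M5} = (x - 4)^2(x + 3).

{M1, M2, M5}: invariant factors (x - 4)^2(x + 3).

{M3}: invariant factors x - 4, (x - 4)(x + 3).

{M4}: invariant factors x - 4, (x - 4)^2.

Matrices are similar if and only if their invariant-factor lists agree; the partition into similarity classes is {M1, M2, M5}, {M3}, {M4}.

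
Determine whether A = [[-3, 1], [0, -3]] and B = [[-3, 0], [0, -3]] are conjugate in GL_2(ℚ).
No.

Both have characteristic polynomial (x + 3)^2, but the minimal polynomial of A is (x + 3)^2 while the minimal polynomial of B is x + 3. The minimal polynomial is a similarity invariant, so A and B are not similar.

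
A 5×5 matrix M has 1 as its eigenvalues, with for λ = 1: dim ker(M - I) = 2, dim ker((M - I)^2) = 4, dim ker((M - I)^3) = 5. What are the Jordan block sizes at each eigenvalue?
λ = 1: successive nullity increments [2, 2, 1] count blocks of size ≥ k; block sizes are [3, 2].

Jordan blocks: (1, 3), (1, 2)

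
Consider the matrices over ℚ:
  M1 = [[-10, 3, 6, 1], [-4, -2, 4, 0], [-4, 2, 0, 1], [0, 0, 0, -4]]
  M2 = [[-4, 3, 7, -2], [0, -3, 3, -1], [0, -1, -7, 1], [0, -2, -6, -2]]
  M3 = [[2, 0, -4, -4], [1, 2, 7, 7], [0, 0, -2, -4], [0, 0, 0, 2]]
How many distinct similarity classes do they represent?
Characteristic polynomials: χ_{M1} = (x + 4)^4, χ_{M2} = (x + 4)^4, χ_{M3} = (x - 2)^3(x + 2).

{M1, M2}: invariant factors (x + 4)^2, (x + 4)^2.

{M3}: invariant factors x - 2, (x - 2)^2(x + 2).

Matrices are similar if and only if their invariant-factor lists agree; the partition into similarity classes is {M1, M2}, {M3}.

2 classes: {M1, M2}, {M3}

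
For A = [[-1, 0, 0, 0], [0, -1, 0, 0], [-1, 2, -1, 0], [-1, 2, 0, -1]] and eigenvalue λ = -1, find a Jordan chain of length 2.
We seek v_1 ∈ ker((A + I)^2) \ ker(A + I), then set v_{i+1} = (A + I) v_i.

One such chain is v_1 = [[1, 1, 3, 1]]^T, v_2 = [[0, 0, 1, 1]]^T. Check: (A + I) v_2 = [[0, 0, 0, 0]]^T = 0.

v_1 = [[1, 1, 3, 1]]^T, v_2 = [[0, 0, 1, 1]]^T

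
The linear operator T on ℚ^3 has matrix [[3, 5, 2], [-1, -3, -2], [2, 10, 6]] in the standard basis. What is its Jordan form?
The characteristic polynomial is det(xI - A) = (x - 2)^3, so the eigenvalues are 2 (algebraic multiplicity 3).

For λ = 2: rank(A - 2I) = 1, rank((A - 2I)^2) = 0. The eigenspace has dimension 3 - 1 = 2, so there are 2 Jordan blocks; the rank sequence gives block sizes [2, 1].

Assembling the blocks gives the Jordan form J above.

J = [[2, 1, 0], [0, 2, 0], [0, 0, 2]]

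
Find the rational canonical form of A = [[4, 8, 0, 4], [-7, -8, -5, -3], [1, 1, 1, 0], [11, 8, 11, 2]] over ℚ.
R = [[0, 0, 0, 4], [1, 0, 0, 5], [0, 1, 0, 1], [0, 0, 1, -1]]

The invariant factors of A (the non-unit diagonal entries of the Smith normal form of xI - A over ℚ[x]) are (x + 1)(x^3 - x - 4), each dividing the next. The characteristic polynomial is their product, (x + 1)(x^3 - x - 4).

The rational canonical form is the block-diagonal matrix of companion matrices C(f_i):
R = [[0, 0, 0, 4], [1, 0, 0, 5], [0, 1, 0, 1], [0, 0, 1, -1]].

Note the characteristic polynomial does not split into linear factors over ℚ, so A has no Jordan form over ℚ; the rational canonical form exists over any field.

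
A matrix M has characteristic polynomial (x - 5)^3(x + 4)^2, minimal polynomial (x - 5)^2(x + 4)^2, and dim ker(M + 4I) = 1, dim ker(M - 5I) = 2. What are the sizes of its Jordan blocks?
λ = -4: algebraic multiplicity 2 (exponent in χ_M), largest block size 2 (exponent in m_M), 1 block (geometric multiplicity). This forces block sizes [2].
λ = 5: algebraic multiplicity 3 (exponent in χ_M), largest block size 2 (exponent in m_M), 2 blocks (geometric multiplicity). These force block sizes [2, 1].

Jordan blocks: (-4, 2), (5, 2), (5, 1)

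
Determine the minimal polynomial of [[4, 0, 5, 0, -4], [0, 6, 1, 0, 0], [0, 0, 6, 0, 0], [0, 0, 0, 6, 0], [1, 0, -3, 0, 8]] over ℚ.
m_A(x) = (x - 6)^3

The characteristic polynomial factors as (x - 6)^5. The minimal polynomial is ∏(x - λ)^{k_λ} where k_λ is the size of the largest Jordan block at λ.

For λ = 6: rank(A - 6I) = 2, and the largest Jordan block has size 3 (the smallest k with rank((A - 6I)^k) = rank((A - 6I)^(k+1))).

So m_A(x) = (x - 6)^3.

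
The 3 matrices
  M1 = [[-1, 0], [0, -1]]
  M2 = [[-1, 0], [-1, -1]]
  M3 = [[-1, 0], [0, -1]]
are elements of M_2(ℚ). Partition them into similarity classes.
2 classes: {M1, M3}, {M2}

Characteristic polynomials: χ_{M1} = (x + 1)^2, χ_{M2} = (x + 1)^2, χ_{M3} = (x + 1)^2.

{M1, M3}: invariant factors x + 1, x + 1.

{M2}: invariant factors (x + 1)^2.

Matrices are similar if and only if their invariant-factor lists agree; the partition into similarity classes is {M1, M3}, {M2}.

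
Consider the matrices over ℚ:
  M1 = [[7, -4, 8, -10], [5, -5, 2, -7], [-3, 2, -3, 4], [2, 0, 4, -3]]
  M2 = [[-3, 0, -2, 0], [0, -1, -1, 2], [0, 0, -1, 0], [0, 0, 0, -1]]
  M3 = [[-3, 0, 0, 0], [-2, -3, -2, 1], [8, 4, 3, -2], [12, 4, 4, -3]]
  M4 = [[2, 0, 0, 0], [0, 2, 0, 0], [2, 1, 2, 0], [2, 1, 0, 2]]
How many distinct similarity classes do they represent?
Characteristic polynomials: χ_{M1} = (x + 1)^4, χ_{M2} = (x + 1)^3(x + 3), χ_{M3} = (x + 1)^3(x + 3), χ_{M4} = (x - 2)^4.

{M1}: invariant factors (x + 1)^2, (x + 1)^2.

{M2, M3}: invariant factors x + 1, (x + 1)^2(x + 3).

{M4}: invariant factors x - 2, x - 2, (x - 2)^2.

Matrices are similar if and only if their invariant-factor lists agree; the partition into similarity classes is {M1}, {M2, M3}, {M4}.

3 classes: {M1}, {M2, M3}, {M4}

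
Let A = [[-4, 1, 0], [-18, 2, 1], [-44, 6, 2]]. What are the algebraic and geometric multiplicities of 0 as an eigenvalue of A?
The characteristic polynomial is x^3, so the factor x appears with exponent 3: the algebraic multiplicity is 3.

rank(A) = 2, so the eigenspace has dimension 3 - 2 = 1: the geometric multiplicity is 1.

Since 1 < 3, A is not diagonalizable.

algebraic multiplicity 3, geometric multiplicity 1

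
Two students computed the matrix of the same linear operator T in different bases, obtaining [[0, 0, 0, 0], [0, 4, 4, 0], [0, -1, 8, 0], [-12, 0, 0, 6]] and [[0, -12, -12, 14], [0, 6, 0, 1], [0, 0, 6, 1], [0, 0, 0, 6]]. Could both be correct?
Two matrices over a field are similar if and only if they have the same invariant factors.

Both A and B have characteristic polynomial x(x - 6)^3 and minimal polynomial x(x - 6)^2. Computing further, both have invariant factors x - 6, x(x - 6)^2. Hence A and B are similar.

Yes.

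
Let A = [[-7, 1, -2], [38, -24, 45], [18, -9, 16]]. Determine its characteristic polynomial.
xI - A = [[x + 7, -1, 2], [-38, x + 24, -45], [-18, 9, x - 16]].

Expanding det(xI - A) along the first row:
det(xI - A) = + (x + 7)·det([[x + 24, -45], [9, x - 16]]) - (-1)·det([[-38, -45], [-18, x - 16]]) + (2)·det([[-38, x + 24], [-18, 9]]).

Evaluating gives χ_A(x) = x^3 + 15x^2 + 75x + 125 = (x + 5)^3.

χ_A(x) = (x + 5)^3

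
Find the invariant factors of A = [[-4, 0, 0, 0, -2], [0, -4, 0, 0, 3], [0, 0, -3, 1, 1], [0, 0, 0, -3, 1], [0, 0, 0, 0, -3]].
The Jordan structure of A has elementary divisors (x + 4), (x + 4), (x + 3)^3. Arranging the block sizes at each eigenvalue in decreasing order and taking row products gives the invariant factors.

Invariant factors (smallest first, each dividing the next): x + 4, (x + 3)^3(x + 4).

Check: the last factor (x + 3)^3(x + 4) is the minimal polynomial, and the product (x + 3)^3(x + 4)^2 is the characteristic polynomial.

x + 4, (x + 3)^3(x + 4)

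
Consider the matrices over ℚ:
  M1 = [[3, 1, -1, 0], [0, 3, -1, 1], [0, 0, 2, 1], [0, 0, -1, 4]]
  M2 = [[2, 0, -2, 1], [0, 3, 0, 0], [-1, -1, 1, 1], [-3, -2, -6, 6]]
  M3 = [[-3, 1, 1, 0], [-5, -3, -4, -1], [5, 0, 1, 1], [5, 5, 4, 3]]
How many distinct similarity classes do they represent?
2 classes: {M1, M2}, {M3}

Characteristic polynomials: χ_{M1} = (x - 3)^4, χ_{M2} = (x - 3)^4, χ_{M3} = (x - 2)^2(x + 3)^2.

{M1, M2}: invariant factors (x - 3)^2, (x - 3)^2.

{M3}: invariant factors (x - 2)^2(x + 3)^2.

Matrices are similar if and only if their invariant-factor lists agree; the partition into similarity classes is {M1, M2}, {M3}.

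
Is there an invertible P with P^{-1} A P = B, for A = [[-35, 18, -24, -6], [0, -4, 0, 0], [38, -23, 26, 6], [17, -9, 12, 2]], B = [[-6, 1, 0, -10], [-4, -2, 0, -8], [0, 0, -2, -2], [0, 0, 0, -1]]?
Two matrices over a field are similar if and only if they have the same invariant factors.

Both A and B have characteristic polynomial (x + 1)(x + 2)(x + 4)^2 and minimal polynomial (x + 1)(x + 2)(x + 4)^2. Computing further, both have invariant factors (x + 1)(x + 2)(x + 4)^2. Hence A and B are similar.

Yes.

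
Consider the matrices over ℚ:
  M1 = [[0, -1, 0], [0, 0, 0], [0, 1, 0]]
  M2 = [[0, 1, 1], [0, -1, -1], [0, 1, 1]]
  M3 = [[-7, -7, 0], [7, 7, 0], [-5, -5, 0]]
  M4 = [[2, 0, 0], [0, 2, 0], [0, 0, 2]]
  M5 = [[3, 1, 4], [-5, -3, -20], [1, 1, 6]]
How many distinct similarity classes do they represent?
Characteristic polynomials: χ_{M1} = x^3, χ_{M2} = x^3, χ_{M3} = x^3, χ_{M4} = (x - 2)^3, χ_{M5} = (x - 2)^3.

{M1, M2, M3}: invariant factors x, x^2.

{M4}: invariant factors x - 2, x - 2, x - 2.

{M5}: invariant factors x - 2, (x - 2)^2.

Matrices are similar if and only if their invariant-factor lists agree; the partition into similarity classes is {M1, M2, M3}, {M4}, {M5}.

3 classes: {M1, M2, M3}, {M4}, {M5}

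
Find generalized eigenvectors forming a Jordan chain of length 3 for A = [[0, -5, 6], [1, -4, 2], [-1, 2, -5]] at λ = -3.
We seek v_1 ∈ ker((A + 3I)^3) \ ker((A + 3I)^2), then set v_{i+1} = (A + 3I) v_i.

One such chain is v_1 = [[6, 1, -2]]^T, v_2 = [[1, 1, 0]]^T, v_3 = [[-2, 0, 1]]^T. Check: (A + 3I) v_3 = [[0, 0, 0]]^T = 0.

v_1 = [[6, 1, -2]]^T, v_2 = [[1, 1, 0]]^T, v_3 = [[-2, 0, 1]]^T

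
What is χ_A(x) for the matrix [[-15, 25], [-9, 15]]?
xI - A = [[x + 15, -25], [9, x - 15]].

Expanding det(xI - A) along the first row:
det(xI - A) = + (x + 15)·det([[x - 15]]) - (-25)·det([[9]]).

Evaluating gives χ_A(x) = x^2.

χ_A(x) = x^2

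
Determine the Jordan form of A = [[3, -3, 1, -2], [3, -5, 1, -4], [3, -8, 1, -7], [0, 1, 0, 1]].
The characteristic polynomial is det(xI - A) = x^4, so the eigenvalues are 0 (algebraic multiplicity 4).

For λ = 0: rank(A) = 2, rank(A^2) = 1, rank(A^3) = 0. The eigenspace has dimension 4 - 2 = 2, so there are 2 Jordan blocks; the rank sequence gives block sizes [3, 1].

Assembling the blocks gives the Jordan form J above.

J = [[0, 1, 0, 0], [0, 0, 1, 0], [0, 0, 0, 0], [0, 0, 0, 0]]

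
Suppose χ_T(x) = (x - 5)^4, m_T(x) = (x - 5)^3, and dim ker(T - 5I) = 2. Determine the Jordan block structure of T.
Jordan blocks: (5, 3), (5, 1)

λ = 5: algebraic multiplicity 4 (exponent in χ_T), largest block size 3 (exponent in m_T), 2 blocks (geometric multiplicity). These force block sizes [3, 1].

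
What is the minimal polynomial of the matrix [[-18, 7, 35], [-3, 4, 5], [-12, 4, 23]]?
The characteristic polynomial factors as (x - 3)^3. The minimal polynomial is ∏(x - λ)^{k_λ} where k_λ is the size of the largest Jordan block at λ.

For λ = 3: rank(A - 3I) = 1, and the largest Jordan block has size 2 (the smallest k with rank((A - 3I)^k) = rank((A - 3I)^(k+1))).

So m_A(x) = (x - 3)^2.

m_A(x) = (x - 3)^2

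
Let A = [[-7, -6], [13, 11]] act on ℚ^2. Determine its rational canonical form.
The invariant factors of A (the non-unit diagonal entries of the Smith normal form of xI - A over ℚ[x]) are x^2 - 4x + 1, each dividing the next. The characteristic polynomial is their product, x^2 - 4x + 1.

The rational canonical form is the block-diagonal matrix of companion matrices C(f_i):
R = [[0, -1], [1, 4]].

Note the characteristic polynomial does not split into linear factors over ℚ, so A has no Jordan form over ℚ; the rational canonical form exists over any field.

R = [[0, -1], [1, 4]]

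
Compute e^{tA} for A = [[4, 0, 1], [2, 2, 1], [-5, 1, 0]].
e^{tA} = [[(-t^2 + 4*t + 2)*e^{2*t}/2, t^2*e^{2*t}/2, t*e^{2*t}], [t*(4 - t)*e^{2*t}/2, (t^2 + 2)*e^{2*t}/2, t*e^{2*t}], [t*(t - 5)*e^{2*t}, t*(1 - t)*e^{2*t}, (1 - 2*t)*e^{2*t}]]

A has Jordan form J = [[2, 1, 0], [0, 2, 1], [0, 0, 2]] with A = PJP^{-1}, so e^{tA} = P e^{tJ} P^{-1}.

For a Jordan block J_k(λ), e^{tJ_k(λ)} = e^{λt} · (I + tN + t^2 N^2/2! + ... + t^{k-1} N^{k-1}/(k-1)!) where N is the nilpotent superdiagonal part.

Assembling the blocks and conjugating back gives the entries of e^{tA} as shown above.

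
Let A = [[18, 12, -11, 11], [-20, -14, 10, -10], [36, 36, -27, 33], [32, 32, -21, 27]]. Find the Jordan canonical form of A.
The characteristic polynomial is det(xI - A) = (x - 6)^2(x + 4)^2, so the eigenvalues are -4 (algebraic multiplicity 2), 6 (algebraic multiplicity 2).

For λ = -4: rank(A + 4I) = 3, rank((A + 4I)^2) = 2. The eigenspace has dimension 4 - 3 = 1, so there is 1 Jordan block; the rank sequence gives block sizes [2].

For λ = 6: rank(A - 6I) = 2. The eigenspace has dimension 4 - 2 = 2, so there are 2 Jordan blocks; the rank sequence gives block sizes [1, 1].

Assembling the blocks gives the Jordan form J above.

J = [[-4, 1, 0, 0], [0, -4, 0, 0], [0, 0, 6, 0], [0, 0, 0, 6]]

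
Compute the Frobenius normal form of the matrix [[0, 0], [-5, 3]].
R = [[0, 0], [1, 3]]

The invariant factors of A (the non-unit diagonal entries of the Smith normal form of xI - A over ℚ[x]) are x(x - 3), each dividing the next. The characteristic polynomial is their product, x(x - 3).

The rational canonical form is the block-diagonal matrix of companion matrices C(f_i):
R = [[0, 0], [1, 3]].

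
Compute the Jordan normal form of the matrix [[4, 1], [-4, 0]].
J = [[2, 1], [0, 2]]

The characteristic polynomial is det(xI - A) = (x - 2)^2, so the eigenvalues are 2 (algebraic multiplicity 2).

For λ = 2: rank(A - 2I) = 1, rank((A - 2I)^2) = 0. The eigenspace has dimension 2 - 1 = 1, so there is 1 Jordan block; the rank sequence gives block sizes [2].

Assembling the blocks gives the Jordan form J above.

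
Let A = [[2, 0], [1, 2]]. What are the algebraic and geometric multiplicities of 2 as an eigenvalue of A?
algebraic multiplicity 2, geometric multiplicity 1

The characteristic polynomial is (x - 2)^2, so the factor x - 2 appears with exponent 2: the algebraic multiplicity is 2.

rank(A - 2I) = 1, so the eigenspace has dimension 2 - 1 = 1: the geometric multiplicity is 1.

Since 1 < 2, A is not diagonalizable.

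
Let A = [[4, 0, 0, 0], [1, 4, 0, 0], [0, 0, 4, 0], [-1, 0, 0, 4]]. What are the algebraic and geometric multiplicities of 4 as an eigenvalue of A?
The characteristic polynomial is (x - 4)^4, so the factor x - 4 appears with exponent 4: the algebraic multiplicity is 4.

rank(A - 4I) = 1, so the eigenspace has dimension 4 - 1 = 3: the geometric multiplicity is 3.

Since 3 < 4, A is not diagonalizable.

algebraic multiplicity 4, geometric multiplicity 3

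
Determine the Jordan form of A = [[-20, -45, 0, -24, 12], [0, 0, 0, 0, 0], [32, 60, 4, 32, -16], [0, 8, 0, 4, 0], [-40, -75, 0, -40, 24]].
The characteristic polynomial is det(xI - A) = x^2(x - 4)^3, so the eigenvalues are 0 (algebraic multiplicity 2), 4 (algebraic multiplicity 3).

For λ = 0: rank(A) = 4, rank(A^2) = 3. The eigenspace has dimension 5 - 4 = 1, so there is 1 Jordan block; the rank sequence gives block sizes [2].

For λ = 4: rank(A - 4I) = 2. The eigenspace has dimension 5 - 2 = 3, so there are 3 Jordan blocks; the rank sequence gives block sizes [1, 1, 1].

Assembling the blocks gives the Jordan form J above.

J = [[0, 1, 0, 0, 0], [0, 0, 0, 0, 0], [0, 0, 4, 0, 0], [0, 0, 0, 4, 0], [0, 0, 0, 0, 4]]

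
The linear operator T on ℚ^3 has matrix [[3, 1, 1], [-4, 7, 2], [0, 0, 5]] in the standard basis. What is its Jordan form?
The characteristic polynomial is det(xI - A) = (x - 5)^3, so the eigenvalues are 5 (algebraic multiplicity 3).

For λ = 5: rank(A - 5I) = 1, rank((A - 5I)^2) = 0. The eigenspace has dimension 3 - 1 = 2, so there are 2 Jordan blocks; the rank sequence gives block sizes [2, 1].

Assembling the blocks gives the Jordan form J above.

J = [[5, 1, 0], [0, 5, 0], [0, 0, 5]]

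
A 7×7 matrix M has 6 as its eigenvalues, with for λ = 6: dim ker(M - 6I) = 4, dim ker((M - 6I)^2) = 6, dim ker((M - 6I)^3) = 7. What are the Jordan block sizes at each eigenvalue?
λ = 6: successive nullity increments [4, 2, 1] count blocks of size ≥ k; block sizes are [3, 2, 1, 1].

Jordan blocks: (6, 3), (6, 2), (6, 1), (6, 1)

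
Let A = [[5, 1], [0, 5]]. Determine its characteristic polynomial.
xI - A = [[x - 5, -1], [0, x - 5]].

Expanding det(xI - A) along the first row:
det(xI - A) = + (x - 5)·det([[x - 5]]) - (-1)·det([[0]]).

Evaluating gives χ_A(x) = x^2 - 10x + 25 = (x - 5)^2.

χ_A(x) = (x - 5)^2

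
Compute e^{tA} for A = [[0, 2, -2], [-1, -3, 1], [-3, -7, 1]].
e^{tA} = [[2*t + e^{-2*t}, 6*t - 2 + 2*e^{-2*t}, -2*t], [-t, 1 - 3*t, t], [-t - 1 + e^{-2*t}, -3*t - 2 + 2*e^{-2*t}, t + 1]]

A has Jordan form J = [[-2, 0, 0], [0, 0, 1], [0, 0, 0]] with A = PJP^{-1}, so e^{tA} = P e^{tJ} P^{-1}.

For a Jordan block J_k(λ), e^{tJ_k(λ)} = e^{λt} · (I + tN + t^2 N^2/2! + ... + t^{k-1} N^{k-1}/(k-1)!) where N is the nilpotent superdiagonal part.

Assembling the blocks and conjugating back gives the entries of e^{tA} as shown above.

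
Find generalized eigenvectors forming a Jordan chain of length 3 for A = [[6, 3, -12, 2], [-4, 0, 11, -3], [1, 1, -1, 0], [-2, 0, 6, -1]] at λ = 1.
We seek v_1 ∈ ker((A - I)^3) \ ker((A - I)^2), then set v_{i+1} = (A - I) v_i.

One such chain is v_1 = [[2, 0, 1, 0]]^T, v_2 = [[-2, 3, 0, 2]]^T, v_3 = [[3, -1, 1, 0]]^T. Check: (A - I) v_3 = [[0, 0, 0, 0]]^T = 0.

v_1 = [[2, 0, 1, 0]]^T, v_2 = [[-2, 3, 0, 2]]^T, v_3 = [[3, -1, 1, 0]]^T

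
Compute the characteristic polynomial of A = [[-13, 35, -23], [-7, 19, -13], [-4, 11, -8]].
χ_A(x) = x(x + 1)^2

xI - A = [[x + 13, -35, 23], [7, x - 19, 13], [4, -11, x + 8]].

Expanding det(xI - A) along the first row:
det(xI - A) = + (x + 13)·det([[x - 19, 13], [-11, x + 8]]) - (-35)·det([[7, 13], [4, x + 8]]) + (23)·det([[7, x - 19], [4, -11]]).

Evaluating gives χ_A(x) = x^3 + 2x^2 + x = x(x + 1)^2.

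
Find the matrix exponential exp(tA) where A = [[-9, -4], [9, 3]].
e^{tA} = [[(1 - 6*t)*e^{-3*t}, -4*t*e^{-3*t}], [9*t*e^{-3*t}, (6*t + 1)*e^{-3*t}]]

A has Jordan form J = [[-3, 1], [0, -3]] with A = PJP^{-1}, so e^{tA} = P e^{tJ} P^{-1}.

For a Jordan block J_k(λ), e^{tJ_k(λ)} = e^{λt} · (I + tN + t^2 N^2/2! + ... + t^{k-1} N^{k-1}/(k-1)!) where N is the nilpotent superdiagonal part.

Assembling the blocks and conjugating back gives the entries of e^{tA} as shown above.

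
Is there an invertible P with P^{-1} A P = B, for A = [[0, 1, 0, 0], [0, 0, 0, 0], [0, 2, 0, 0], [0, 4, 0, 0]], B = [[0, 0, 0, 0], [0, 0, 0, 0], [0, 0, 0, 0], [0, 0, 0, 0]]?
No.

Both have characteristic polynomial x^4, but the minimal polynomial of A is x^2 while the minimal polynomial of B is x. The minimal polynomial is a similarity invariant, so A and B are not similar.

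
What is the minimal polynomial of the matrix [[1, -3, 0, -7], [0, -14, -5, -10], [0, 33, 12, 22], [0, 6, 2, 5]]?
m_A(x) = (x - 1)^3

The characteristic polynomial factors as (x - 1)^4. The minimal polynomial is ∏(x - λ)^{k_λ} where k_λ is the size of the largest Jordan block at λ.

For λ = 1: rank(A - I) = 2, and the largest Jordan block has size 3 (the smallest k with rank((A - I)^k) = rank((A - I)^(k+1))).

So m_A(x) = (x - 1)^3.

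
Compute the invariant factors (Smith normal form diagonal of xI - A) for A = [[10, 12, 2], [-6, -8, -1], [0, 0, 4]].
(x - 4)^2(x + 2)

The Jordan structure of A has elementary divisors (x + 2), (x - 4)^2. Arranging the block sizes at each eigenvalue in decreasing order and taking row products gives the invariant factors.

Invariant factors (smallest first, each dividing the next): (x - 4)^2(x + 2).

Check: the last factor (x - 4)^2(x + 2) is the minimal polynomial, and the product (x - 4)^2(x + 2) is the characteristic polynomial.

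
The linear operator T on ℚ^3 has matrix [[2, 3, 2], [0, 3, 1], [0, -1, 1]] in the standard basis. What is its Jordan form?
The characteristic polynomial is det(xI - A) = (x - 2)^3, so the eigenvalues are 2 (algebraic multiplicity 3).

For λ = 2: rank(A - 2I) = 2, rank((A - 2I)^2) = 1, rank((A - 2I)^3) = 0. The eigenspace has dimension 3 - 2 = 1, so there is 1 Jordan block; the rank sequence gives block sizes [3].

Assembling the blocks gives the Jordan form J above.

J = [[2, 1, 0], [0, 2, 1], [0, 0, 2]]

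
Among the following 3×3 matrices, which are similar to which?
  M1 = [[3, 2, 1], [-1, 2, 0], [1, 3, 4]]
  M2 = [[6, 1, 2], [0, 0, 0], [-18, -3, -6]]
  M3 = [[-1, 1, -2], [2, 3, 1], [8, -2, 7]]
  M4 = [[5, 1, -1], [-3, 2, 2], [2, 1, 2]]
Characteristic polynomials: χ_{M1} = (x - 3)^3, χ_{M2} = x^3, χ_{M3} = (x - 3)^3, χ_{M4} = (x - 3)^3.

{M1, M3, M4}: invariant factors (x - 3)^3.

{M2}: invariant factors x, x^2.

Matrices are similar if and only if their invariant-factor lists agree; the partition into similarity classes is {M1, M3, M4}, {M2}.

2 classes: {M1, M3, M4}, {M2}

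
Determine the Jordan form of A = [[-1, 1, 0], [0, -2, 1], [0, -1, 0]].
J = [[-1, 1, 0], [0, -1, 1], [0, 0, -1]]

The characteristic polynomial is det(xI - A) = (x + 1)^3, so the eigenvalues are -1 (algebraic multiplicity 3).

For λ = -1: rank(A + I) = 2, rank((A + I)^2) = 1, rank((A + I)^3) = 0. The eigenspace has dimension 3 - 2 = 1, so there is 1 Jordan block; the rank sequence gives block sizes [3].

Assembling the blocks gives the Jordan form J above.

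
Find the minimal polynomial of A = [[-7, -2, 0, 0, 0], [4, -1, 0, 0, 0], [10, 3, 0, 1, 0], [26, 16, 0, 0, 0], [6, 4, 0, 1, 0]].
m_A(x) = x^2(x + 3)(x + 5)

The characteristic polynomial factors as x^3(x + 3)(x + 5). The minimal polynomial is ∏(x - λ)^{k_λ} where k_λ is the size of the largest Jordan block at λ.

For λ = -5: rank(A + 5I) = 4, and the largest Jordan block has size 1 (the smallest k with rank((A + 5I)^k) = rank((A + 5I)^(k+1))).
For λ = -3: rank(A + 3I) = 4, and the largest Jordan block has size 1 (the smallest k with rank((A + 3I)^k) = rank((A + 3I)^(k+1))).
For λ = 0: rank(A) = 3, and the largest Jordan block has size 2 (the smallest k with rank(A^k) = rank(A^(k+1))).

So m_A(x) = x^2(x + 3)(x + 5).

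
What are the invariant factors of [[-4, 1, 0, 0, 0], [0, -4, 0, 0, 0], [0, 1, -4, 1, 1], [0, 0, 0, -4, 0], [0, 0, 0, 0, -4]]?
The Jordan structure of A has elementary divisors (x + 4)^2, (x + 4)^2, (x + 4). Arranging the block sizes at each eigenvalue in decreasing order and taking row products gives the invariant factors.

Invariant factors (smallest first, each dividing the next): x + 4, (x + 4)^2, (x + 4)^2.

Check: the last factor (x + 4)^2 is the minimal polynomial, and the product (x + 4)^5 is the characteristic polynomial.

x + 4, (x + 4)^2, (x + 4)^2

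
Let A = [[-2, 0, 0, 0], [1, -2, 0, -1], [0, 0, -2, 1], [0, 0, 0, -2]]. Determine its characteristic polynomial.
xI - A = [[x + 2, 0, 0, 0], [-1, x + 2, 0, 1], [0, 0, x + 2, -1], [0, 0, 0, x + 2]].

Expanding det(xI - A) along the first row:
det(xI - A) = + (x + 2)·det([[x + 2, 0, 1], [0, x + 2, -1], [0, 0, x + 2]]) - (0)·det([[-1, 0, 1], [0, x + 2, -1], [0, 0, x + 2]]) + (0)·det([[-1, x + 2, 1], [0, 0, -1], [0, 0, x + 2]]) - (0)·det([[-1, x + 2, 0], [0, 0, x + 2], [0, 0, 0]]).

Evaluating gives χ_A(x) = x^4 + 8x^3 + 24x^2 + 32x + 16 = (x + 2)^4.

χ_A(x) = (x + 2)^4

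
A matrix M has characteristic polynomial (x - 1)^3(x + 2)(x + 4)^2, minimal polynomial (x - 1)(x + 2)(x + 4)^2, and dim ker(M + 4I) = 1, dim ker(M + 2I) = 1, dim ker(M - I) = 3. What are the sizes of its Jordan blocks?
Jordan blocks: (-4, 2), (-2, 1), (1, 1), (1, 1), (1, 1)

λ = -4: algebraic multiplicity 2 (exponent in χ_M), largest block size 2 (exponent in m_M), 1 block (geometric multiplicity). This forces block sizes [2].
λ = -2: algebraic multiplicity 1 (exponent in χ_M), largest block size 1 (exponent in m_M), 1 block (geometric multiplicity). This forces block sizes [1].
λ = 1: algebraic multiplicity 3 (exponent in χ_M), largest block size 1 (exponent in m_M), 3 blocks (geometric multiplicity). These force block sizes [1, 1, 1].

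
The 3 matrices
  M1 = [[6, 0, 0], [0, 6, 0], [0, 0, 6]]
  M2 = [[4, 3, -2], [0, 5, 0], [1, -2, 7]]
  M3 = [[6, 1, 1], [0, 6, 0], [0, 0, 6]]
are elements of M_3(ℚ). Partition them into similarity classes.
3 classes: {M1}, {M2}, {M3}

Characteristic polynomials: χ_{M1} = (x - 6)^3, χ_{M2} = (x - 6)(x - 5)^2, χ_{M3} = (x - 6)^3.

{M1}: invariant factors x - 6, x - 6, x - 6.

{M2}: invariant factors (x - 6)(x - 5)^2.

{M3}: invariant factors x - 6, (x - 6)^2.

Matrices are similar if and only if their invariant-factor lists agree; the partition into similarity classes is {M1}, {M2}, {M3}.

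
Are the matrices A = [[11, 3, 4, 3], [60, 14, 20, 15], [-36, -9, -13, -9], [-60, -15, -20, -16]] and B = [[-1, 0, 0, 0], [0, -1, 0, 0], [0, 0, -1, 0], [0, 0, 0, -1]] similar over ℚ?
Both have characteristic polynomial (x + 1)^4, but the minimal polynomial of A is (x + 1)^2 while the minimal polynomial of B is x + 1. The minimal polynomial is a similarity invariant, so A and B are not similar.

No.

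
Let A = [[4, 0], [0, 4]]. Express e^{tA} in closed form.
A has Jordan form J = [[4, 0], [0, 4]] with A = PJP^{-1}, so e^{tA} = P e^{tJ} P^{-1}.

For a Jordan block J_k(λ), e^{tJ_k(λ)} = e^{λt} · (I + tN + t^2 N^2/2! + ... + t^{k-1} N^{k-1}/(k-1)!) where N is the nilpotent superdiagonal part.

Assembling the blocks and conjugating back gives the entries of e^{tA} as shown above.

e^{tA} = [[e^{4*t}, 0], [0, e^{4*t}]]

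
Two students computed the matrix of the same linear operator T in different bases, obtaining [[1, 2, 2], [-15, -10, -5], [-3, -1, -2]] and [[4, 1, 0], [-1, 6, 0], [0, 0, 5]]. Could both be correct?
trace(A) = -11 but trace(B) = 15. The trace is a similarity invariant, so A and B are not similar.

No.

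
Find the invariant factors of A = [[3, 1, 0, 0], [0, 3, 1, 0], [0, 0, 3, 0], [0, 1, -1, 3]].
The Jordan structure of A has elementary divisors (x - 3)^3, (x - 3). Arranging the block sizes at each eigenvalue in decreasing order and taking row products gives the invariant factors.

Invariant factors (smallest first, each dividing the next): x - 3, (x - 3)^3.

Check: the last factor (x - 3)^3 is the minimal polynomial, and the product (x - 3)^4 is the characteristic polynomial.

x - 3, (x - 3)^3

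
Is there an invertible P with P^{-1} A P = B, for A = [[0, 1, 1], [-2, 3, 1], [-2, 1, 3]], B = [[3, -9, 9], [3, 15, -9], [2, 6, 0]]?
trace(A) = 6 but trace(B) = 18. The trace is a similarity invariant, so A and B are not similar.

No.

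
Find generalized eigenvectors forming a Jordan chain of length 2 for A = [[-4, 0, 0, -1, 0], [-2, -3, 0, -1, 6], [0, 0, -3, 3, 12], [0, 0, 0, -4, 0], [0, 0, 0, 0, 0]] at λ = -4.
v_1 = [[0, 1, 3, -1, 0]]^T, v_2 = [[1, 2, 0, 0, 0]]^T

We seek v_1 ∈ ker((A + 4I)^2) \ ker(A + 4I), then set v_{i+1} = (A + 4I) v_i.

One such chain is v_1 = [[0, 1, 3, -1, 0]]^T, v_2 = [[1, 2, 0, 0, 0]]^T. Check: (A + 4I) v_2 = [[0, 0, 0, 0, 0]]^T = 0.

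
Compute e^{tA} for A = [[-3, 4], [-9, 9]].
e^{tA} = [[(1 - 6*t)*e^{3*t}, 4*t*e^{3*t}], [-9*t*e^{3*t}, (6*t + 1)*e^{3*t}]]

A has Jordan form J = [[3, 1], [0, 3]] with A = PJP^{-1}, so e^{tA} = P e^{tJ} P^{-1}.

For a Jordan block J_k(λ), e^{tJ_k(λ)} = e^{λt} · (I + tN + t^2 N^2/2! + ... + t^{k-1} N^{k-1}/(k-1)!) where N is the nilpotent superdiagonal part.

Assembling the blocks and conjugating back gives the entries of e^{tA} as shown above.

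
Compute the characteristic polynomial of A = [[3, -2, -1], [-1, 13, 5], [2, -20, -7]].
χ_A(x) = (x - 3)^3

xI - A = [[x - 3, 2, 1], [1, x - 13, -5], [-2, 20, x + 7]].

Expanding det(xI - A) along the first row:
det(xI - A) = + (x - 3)·det([[x - 13, -5], [20, x + 7]]) - (2)·det([[1, -5], [-2, x + 7]]) + (1)·det([[1, x - 13], [-2, 20]]).

Evaluating gives χ_A(x) = x^3 - 9x^2 + 27x - 27 = (x - 3)^3.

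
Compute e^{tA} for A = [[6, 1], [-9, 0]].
A has Jordan form J = [[3, 1], [0, 3]] with A = PJP^{-1}, so e^{tA} = P e^{tJ} P^{-1}.

For a Jordan block J_k(λ), e^{tJ_k(λ)} = e^{λt} · (I + tN + t^2 N^2/2! + ... + t^{k-1} N^{k-1}/(k-1)!) where N is the nilpotent superdiagonal part.

Assembling the blocks and conjugating back gives the entries of e^{tA} as shown above.

e^{tA} = [[(3*t + 1)*e^{3*t}, t*e^{3*t}], [-9*t*e^{3*t}, (1 - 3*t)*e^{3*t}]]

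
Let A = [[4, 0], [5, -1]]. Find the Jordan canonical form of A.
The characteristic polynomial is det(xI - A) = (x - 4)(x + 1), so the eigenvalues are -1 (algebraic multiplicity 1), 4 (algebraic multiplicity 1).

For λ = -1: algebraic multiplicity 1 gives one 1×1 block.

For λ = 4: algebraic multiplicity 1 gives one 1×1 block.

Assembling the blocks gives the Jordan form J above.

J = [[-1, 0], [0, 4]]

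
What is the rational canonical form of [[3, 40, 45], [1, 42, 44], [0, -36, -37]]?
R = [[0, 0, -50], [1, 0, -5], [0, 1, 8]]

The invariant factors of A (the non-unit diagonal entries of the Smith normal form of xI - A over ℚ[x]) are (x - 5)^2(x + 2), each dividing the next. The characteristic polynomial is their product, (x - 5)^2(x + 2).

The rational canonical form is the block-diagonal matrix of companion matrices C(f_i):
R = [[0, 0, -50], [1, 0, -5], [0, 1, 8]].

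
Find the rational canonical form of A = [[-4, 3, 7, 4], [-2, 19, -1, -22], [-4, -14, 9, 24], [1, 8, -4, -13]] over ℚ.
The invariant factors of A (the non-unit diagonal entries of the Smith normal form of xI - A over ℚ[x]) are x(x - 5)^2(x - 1), each dividing the next. The characteristic polynomial is their product, x(x - 5)^2(x - 1).

The rational canonical form is the block-diagonal matrix of companion matrices C(f_i):
R = [[0, 0, 0, 0], [1, 0, 0, 25], [0, 1, 0, -35], [0, 0, 1, 11]].

R = [[0, 0, 0, 0], [1, 0, 0, 25], [0, 1, 0, -35], [0, 0, 1, 11]]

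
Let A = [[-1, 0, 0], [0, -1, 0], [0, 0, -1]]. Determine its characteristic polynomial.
χ_A(x) = (x + 1)^3

xI - A = [[x + 1, 0, 0], [0, x + 1, 0], [0, 0, x + 1]].

Expanding det(xI - A) along the first row:
det(xI - A) = + (x + 1)·det([[x + 1, 0], [0, x + 1]]) - (0)·det([[0, 0], [0, x + 1]]) + (0)·det([[0, x + 1], [0, 0]]).

Evaluating gives χ_A(x) = x^3 + 3x^2 + 3x + 1 = (x + 1)^3.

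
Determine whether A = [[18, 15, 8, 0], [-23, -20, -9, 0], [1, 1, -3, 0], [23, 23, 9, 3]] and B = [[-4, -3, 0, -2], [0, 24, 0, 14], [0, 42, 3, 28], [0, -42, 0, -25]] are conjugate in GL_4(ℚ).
Two matrices over a field are similar if and only if they have the same invariant factors.

Both A and B have characteristic polynomial (x - 3)^2(x + 4)^2 and minimal polynomial (x - 3)(x + 4)^2. Computing further, both have invariant factors x - 3, (x - 3)(x + 4)^2. Hence A and B are similar.

Yes.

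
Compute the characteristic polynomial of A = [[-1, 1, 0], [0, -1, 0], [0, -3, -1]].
χ_A(x) = (x + 1)^3

xI - A = [[x + 1, -1, 0], [0, x + 1, 0], [0, 3, x + 1]].

Expanding det(xI - A) along the first row:
det(xI - A) = + (x + 1)·det([[x + 1, 0], [3, x + 1]]) - (-1)·det([[0, 0], [0, x + 1]]) + (0)·det([[0, x + 1], [0, 3]]).

Evaluating gives χ_A(x) = x^3 + 3x^2 + 3x + 1 = (x + 1)^3.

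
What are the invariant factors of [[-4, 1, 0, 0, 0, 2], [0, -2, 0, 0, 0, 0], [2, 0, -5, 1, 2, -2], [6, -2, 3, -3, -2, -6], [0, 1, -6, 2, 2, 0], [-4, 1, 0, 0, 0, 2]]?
x + 2, (x + 2)^2, x(x + 2)^2

The Jordan structure of A has elementary divisors (x + 2)^2, (x + 2)^2, (x + 2), x. Arranging the block sizes at each eigenvalue in decreasing order and taking row products gives the invariant factors.

Invariant factors (smallest first, each dividing the next): x + 2, (x + 2)^2, x(x + 2)^2.

Check: the last factor x(x + 2)^2 is the minimal polynomial, and the product x(x + 2)^5 is the characteristic polynomial.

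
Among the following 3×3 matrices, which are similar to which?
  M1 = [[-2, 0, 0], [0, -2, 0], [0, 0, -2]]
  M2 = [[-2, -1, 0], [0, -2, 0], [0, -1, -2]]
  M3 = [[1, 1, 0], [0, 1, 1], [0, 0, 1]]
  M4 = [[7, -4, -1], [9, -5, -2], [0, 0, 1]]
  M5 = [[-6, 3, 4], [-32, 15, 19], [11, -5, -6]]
3 classes: {M1}, {M2}, {M3, M4, M5}

Characteristic polynomials: χ_{M1} = (x + 2)^3, χ_{M2} = (x + 2)^3, χ_{M3} = (x - 1)^3, χ_{M4} = (x - 1)^3, χ_{M5} = (x - 1)^3.

{M1}: invariant factors x + 2, x + 2, x + 2.

{M2}: invariant factors x + 2, (x + 2)^2.

{M3, M4, M5}: invariant factors (x - 1)^3.

Matrices are similar if and only if their invariant-factor lists agree; the partition into similarity classes is {M1}, {M2}, {M3, M4, M5}.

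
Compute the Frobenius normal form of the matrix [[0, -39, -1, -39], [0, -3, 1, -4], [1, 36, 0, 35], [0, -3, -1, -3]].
R = [[0, 0, 0, -36], [1, 0, 0, 36], [0, 1, 0, 3], [0, 0, 1, -6]]

The invariant factors of A (the non-unit diagonal entries of the Smith normal form of xI - A over ℚ[x]) are (x^2 + 3x - 6)^2, each dividing the next. The characteristic polynomial is their product, (x^2 + 3x - 6)^2.

The rational canonical form is the block-diagonal matrix of companion matrices C(f_i):
R = [[0, 0, 0, -36], [1, 0, 0, 36], [0, 1, 0, 3], [0, 0, 1, -6]].

Note the characteristic polynomial does not split into linear factors over ℚ, so A has no Jordan form over ℚ; the rational canonical form exists over any field.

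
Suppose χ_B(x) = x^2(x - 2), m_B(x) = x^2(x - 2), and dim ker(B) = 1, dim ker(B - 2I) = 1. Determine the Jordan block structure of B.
Jordan blocks: (0, 2), (2, 1)

λ = 0: algebraic multiplicity 2 (exponent in χ_B), largest block size 2 (exponent in m_B), 1 block (geometric multiplicity). This forces block sizes [2].
λ = 2: algebraic multiplicity 1 (exponent in χ_B), largest block size 1 (exponent in m_B), 1 block (geometric multiplicity). This forces block sizes [1].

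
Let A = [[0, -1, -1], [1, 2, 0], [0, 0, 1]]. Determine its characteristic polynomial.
xI - A = [[x, 1, 1], [-1, x - 2, 0], [0, 0, x - 1]].

Expanding det(xI - A) along the first row:
det(xI - A) = + (x)·det([[x - 2, 0], [0, x - 1]]) - (1)·det([[-1, 0], [0, x - 1]]) + (1)·det([[-1, x - 2], [0, 0]]).

Evaluating gives χ_A(x) = x^3 - 3x^2 + 3x - 1 = (x - 1)^3.

χ_A(x) = (x - 1)^3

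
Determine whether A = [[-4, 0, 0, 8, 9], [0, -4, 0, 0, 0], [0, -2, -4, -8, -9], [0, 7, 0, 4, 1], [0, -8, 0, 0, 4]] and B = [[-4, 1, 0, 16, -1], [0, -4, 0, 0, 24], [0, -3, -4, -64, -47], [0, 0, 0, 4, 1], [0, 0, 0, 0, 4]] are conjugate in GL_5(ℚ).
Yes.

Two matrices over a field are similar if and only if they have the same invariant factors.

Both A and B have characteristic polynomial (x - 4)^2(x + 4)^3 and minimal polynomial (x - 4)^2(x + 4)^2. Computing further, both have invariant factors x + 4, (x - 4)^2(x + 4)^2. Hence A and B are similar.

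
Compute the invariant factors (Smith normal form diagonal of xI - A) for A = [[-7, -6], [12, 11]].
The Jordan structure of A has elementary divisors (x + 1), (x - 5). Arranging the block sizes at each eigenvalue in decreasing order and taking row products gives the invariant factors.

Invariant factors (smallest first, each dividing the next): (x - 5)(x + 1).

Check: the last factor (x - 5)(x + 1) is the minimal polynomial, and the product (x - 5)(x + 1) is the characteristic polynomial.

(x - 5)(x + 1)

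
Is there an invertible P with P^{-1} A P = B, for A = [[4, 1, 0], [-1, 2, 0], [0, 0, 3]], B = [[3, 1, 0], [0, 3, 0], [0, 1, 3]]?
Yes.

Two matrices over a field are similar if and only if they have the same invariant factors.

Both A and B have characteristic polynomial (x - 3)^3 and minimal polynomial (x - 3)^2. Computing further, both have invariant factors x - 3, (x - 3)^2. Hence A and B are similar.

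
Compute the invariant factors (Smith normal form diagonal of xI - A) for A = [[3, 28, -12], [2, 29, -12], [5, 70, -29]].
x - 1, (x - 1)^2

The Jordan structure of A has elementary divisors (x - 1)^2, (x - 1). Arranging the block sizes at each eigenvalue in decreasing order and taking row products gives the invariant factors.

Invariant factors (smallest first, each dividing the next): x - 1, (x - 1)^2.

Check: the last factor (x - 1)^2 is the minimal polynomial, and the product (x - 1)^3 is the characteristic polynomial.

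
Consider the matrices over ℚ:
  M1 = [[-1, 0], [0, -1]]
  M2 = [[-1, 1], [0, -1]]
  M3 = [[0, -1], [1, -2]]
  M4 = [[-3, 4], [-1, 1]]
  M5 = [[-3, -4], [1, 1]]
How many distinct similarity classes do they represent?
2 classes: {M1}, {M2, M3, M4, M5}

Characteristic polynomials: χ_{M1} = (x + 1)^2, χ_{M2} = (x + 1)^2, χ_{M3} = (x + 1)^2, χ_{M4} = (x + 1)^2, χ_{M5} = (x + 1)^2.

{M1}: invariant factors x + 1, x + 1.

{M2, M3, M4, M5}: invariant factors (x + 1)^2.

Matrices are similar if and only if their invariant-factor lists agree; the partition into similarity classes is {M1}, {M2, M3, M4, M5}.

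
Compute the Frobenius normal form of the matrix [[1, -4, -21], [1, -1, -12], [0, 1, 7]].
The invariant factors of A (the non-unit diagonal entries of the Smith normal form of xI - A over ℚ[x]) are (x - 4)(x^2 - 3x + 3), each dividing the next. The characteristic polynomial is their product, (x - 4)(x^2 - 3x + 3).

The rational canonical form is the block-diagonal matrix of companion matrices C(f_i):
R = [[0, 0, 12], [1, 0, -15], [0, 1, 7]].

Note the characteristic polynomial does not split into linear factors over ℚ, so A has no Jordan form over ℚ; the rational canonical form exists over any field.

R = [[0, 0, 12], [1, 0, -15], [0, 1, 7]]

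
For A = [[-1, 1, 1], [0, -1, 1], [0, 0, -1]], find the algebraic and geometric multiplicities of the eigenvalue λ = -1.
algebraic multiplicity 3, geometric multiplicity 1

The characteristic polynomial is (x + 1)^3, so the factor x + 1 appears with exponent 3: the algebraic multiplicity is 3.

rank(A + I) = 2, so the eigenspace has dimension 3 - 2 = 1: the geometric multiplicity is 1.

Since 1 < 3, A is not diagonalizable.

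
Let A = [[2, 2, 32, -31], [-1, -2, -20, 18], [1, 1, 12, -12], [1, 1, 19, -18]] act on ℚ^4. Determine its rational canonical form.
R = [[0, 0, 0, -1], [1, 0, 0, -6], [0, 1, 0, -11], [0, 0, 1, -6]]

The invariant factors of A (the non-unit diagonal entries of the Smith normal form of xI - A over ℚ[x]) are (x^2 + 3x + 1)^2, each dividing the next. The characteristic polynomial is their product, (x^2 + 3x + 1)^2.

The rational canonical form is the block-diagonal matrix of companion matrices C(f_i):
R = [[0, 0, 0, -1], [1, 0, 0, -6], [0, 1, 0, -11], [0, 0, 1, -6]].

Note the characteristic polynomial does not split into linear factors over ℚ, so A has no Jordan form over ℚ; the rational canonical form exists over any field.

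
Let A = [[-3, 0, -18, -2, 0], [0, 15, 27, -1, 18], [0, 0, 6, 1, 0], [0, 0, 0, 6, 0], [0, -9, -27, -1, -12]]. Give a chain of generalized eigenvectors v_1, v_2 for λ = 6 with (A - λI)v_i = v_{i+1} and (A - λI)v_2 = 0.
We seek v_1 ∈ ker((A - 6I)^2) \ ker(A - 6I), then set v_{i+1} = (A - 6I) v_i.

One such chain is v_1 = [[2, 1, -1, 1, 1]]^T, v_2 = [[-2, -1, 1, 0, -1]]^T. Check: (A - 6I) v_2 = [[0, 0, 0, 0, 0]]^T = 0.

v_1 = [[2, 1, -1, 1, 1]]^T, v_2 = [[-2, -1, 1, 0, -1]]^T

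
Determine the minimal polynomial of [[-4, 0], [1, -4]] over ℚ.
The characteristic polynomial factors as (x + 4)^2. The minimal polynomial is ∏(x - λ)^{k_λ} where k_λ is the size of the largest Jordan block at λ.

For λ = -4: rank(A + 4I) = 1, and the largest Jordan block has size 2 (the smallest k with rank((A + 4I)^k) = rank((A + 4I)^(k+1))).

So m_A(x) = (x + 4)^2.

m_A(x) = (x + 4)^2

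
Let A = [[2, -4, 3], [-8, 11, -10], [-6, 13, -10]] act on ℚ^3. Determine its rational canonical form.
R = [[0, 0, 6], [1, 0, -8], [0, 1, 3]]

The invariant factors of A (the non-unit diagonal entries of the Smith normal form of xI - A over ℚ[x]) are (x - 1)(x^2 - 2x + 6), each dividing the next. The characteristic polynomial is their product, (x - 1)(x^2 - 2x + 6).

The rational canonical form is the block-diagonal matrix of companion matrices C(f_i):
R = [[0, 0, 6], [1, 0, -8], [0, 1, 3]].

Note the characteristic polynomial does not split into linear factors over ℚ, so A has no Jordan form over ℚ; the rational canonical form exists over any field.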